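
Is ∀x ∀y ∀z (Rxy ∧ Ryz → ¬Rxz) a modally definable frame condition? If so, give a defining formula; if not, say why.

No

Any modally definable frame class is closed under surjective bounded morphisms.
The 3-cycle (worlds 0,1,2 with 0→1→2→0) is intransitive. Mapping every world to a single reflexive point • is a surjective bounded morphism; the reflexive point is not intransitive (R••∧R•• but R••).
So the class is not modally definable.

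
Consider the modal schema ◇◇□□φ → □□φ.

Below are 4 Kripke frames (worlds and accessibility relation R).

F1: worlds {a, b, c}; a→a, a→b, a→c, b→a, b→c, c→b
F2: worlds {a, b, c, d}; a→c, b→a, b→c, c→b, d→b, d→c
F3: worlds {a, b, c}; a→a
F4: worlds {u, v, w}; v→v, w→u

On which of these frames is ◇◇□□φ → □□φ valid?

F3, F4

This is the axiom for a generalized confluence (Geach) condition; its first-order frame correspondent is ∀x ∀y ∀z ((xR²y ∧ xR²z) → ∃w (yR²w ∧ z = w)).
F1: fails — aR²c, aR²b but no w with cR²w and b=w.
F2: fails — bR²c, bR²b but no w with cR²w and b=w.
F3: satisfies the condition.
F4: satisfies the condition.
Valid on: F3, F4.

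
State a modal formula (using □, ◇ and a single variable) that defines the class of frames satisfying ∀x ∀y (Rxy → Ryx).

p → □◇p

The condition is symmetry. The B schema p → □◇p defines it.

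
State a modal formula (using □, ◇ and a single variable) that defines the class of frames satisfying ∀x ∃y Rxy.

□s → ◇s

The condition is seriality. The D schema □s → ◇s defines it.
Suppose □s→◇s is valid. At any x set V(s)=W. Then □s at x, so ◇s at x, so x has a successor.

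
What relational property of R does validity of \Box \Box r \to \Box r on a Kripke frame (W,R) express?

Suppose □□r→□r is valid. Take Rxy and set V(r)={w : xR²w}. Then □□r at x, so □r at x, so r at y, i.e. ∃z(Rxz∧Rzy).
Conversely, on a frame with density the schema holds at every world under every valuation.
Frame condition: \forall x \forall y (Rxy \to \exists z (Rxz \wedge Rzy)).

density: \forall x \forall y (Rxy \to \exists z (Rxz \wedge Rzy))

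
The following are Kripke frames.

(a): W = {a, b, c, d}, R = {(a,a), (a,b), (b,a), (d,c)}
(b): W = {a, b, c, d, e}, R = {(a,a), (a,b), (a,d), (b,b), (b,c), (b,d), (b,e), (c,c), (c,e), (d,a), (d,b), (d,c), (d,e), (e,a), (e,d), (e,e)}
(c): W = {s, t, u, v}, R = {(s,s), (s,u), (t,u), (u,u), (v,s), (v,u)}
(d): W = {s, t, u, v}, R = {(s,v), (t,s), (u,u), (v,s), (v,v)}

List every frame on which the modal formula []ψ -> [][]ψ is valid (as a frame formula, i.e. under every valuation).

The schema corresponds to transitivity: forall x forall y forall z (Rxy & Ryz -> Rxz).
(a): fails — Rba and Rab but not Rbb.
(b): fails — Rea and Rab but not Reb.
(c): holds.
(d): fails — Rts and Rsv but not Rtv.
Valid on: (c).

(c)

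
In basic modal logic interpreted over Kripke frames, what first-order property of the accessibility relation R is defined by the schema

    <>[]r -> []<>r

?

Suppose ◇□r→□◇r is valid. Take Rxy, Rxz and set V(r)={w : Ryw}. Then □r at y so ◇□r at x, so □◇r at x, so ◇r at z, giving w with Rzw and Ryw.

convergence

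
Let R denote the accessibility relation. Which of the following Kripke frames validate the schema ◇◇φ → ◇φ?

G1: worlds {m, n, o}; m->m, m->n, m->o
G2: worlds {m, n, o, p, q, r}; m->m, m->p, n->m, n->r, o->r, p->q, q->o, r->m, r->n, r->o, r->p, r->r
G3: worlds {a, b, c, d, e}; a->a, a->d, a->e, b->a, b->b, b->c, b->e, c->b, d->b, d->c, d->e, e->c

This is the axiom for transitivity; its first-order frame correspondent is ∀x ∀y ∀z (Rxy ∧ Ryz → Rxz).
G1: holds.
G2: fails — Rnr and Rrn but not Rnn.
G3: fails — Rae and Rec but not Rac.

G1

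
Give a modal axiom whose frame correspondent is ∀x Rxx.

This is reflexivity; the standard corresponding axiom is T: □s → s.
Suppose □s→s is valid. At any x set V(s)={w : Rxw}. Then □s holds at x, so s holds at x, i.e. Rxx.

□s → s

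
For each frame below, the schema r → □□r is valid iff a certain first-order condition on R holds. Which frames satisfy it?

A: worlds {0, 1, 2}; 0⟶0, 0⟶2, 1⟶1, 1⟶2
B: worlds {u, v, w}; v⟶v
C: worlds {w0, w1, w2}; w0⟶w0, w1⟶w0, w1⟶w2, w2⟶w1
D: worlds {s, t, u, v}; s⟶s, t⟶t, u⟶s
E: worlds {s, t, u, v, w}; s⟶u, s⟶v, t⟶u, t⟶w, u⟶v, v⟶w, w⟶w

Frame correspondent (Sahlqvist): ∀x ∀z (xR²z → ∃w (x = w ∧ z = w)) — i.e. a generalized confluence (Geach) condition.
A: fails — 0R²2 but 0 ≠ 2.
B: ✓.
C: fails — w1R²w0 but w1 ≠ w0.
D: fails — uR²s but u ≠ s.
E: fails — sR²v but s ≠ v.
Valid on: B.

B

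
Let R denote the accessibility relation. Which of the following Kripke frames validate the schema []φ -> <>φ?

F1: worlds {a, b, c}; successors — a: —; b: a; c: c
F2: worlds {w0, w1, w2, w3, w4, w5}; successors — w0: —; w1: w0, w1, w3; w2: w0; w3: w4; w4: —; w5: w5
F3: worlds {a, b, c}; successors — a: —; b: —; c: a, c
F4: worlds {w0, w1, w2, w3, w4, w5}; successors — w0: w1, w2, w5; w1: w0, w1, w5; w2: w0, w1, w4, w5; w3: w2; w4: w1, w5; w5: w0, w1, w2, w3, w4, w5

Frame correspondent (Sahlqvist): forall x exists y Rxy — i.e. seriality.
F1: fails — world a has no successor.
F2: fails — world w0 has no successor.
F3: fails — world a has no successor.
F4: satisfies the condition.

F4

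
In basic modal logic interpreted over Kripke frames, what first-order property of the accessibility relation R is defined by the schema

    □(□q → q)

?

This is the T□ axiom.
Its frame correspondent is shift-reflexivity — ∀x ∀y (Rxy → Ryy).

shift-reflexivity: ∀x ∀y (Rxy → Ryy)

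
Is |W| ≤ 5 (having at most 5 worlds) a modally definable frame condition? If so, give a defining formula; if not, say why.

No — not modally definable

Any modally definable frame class is closed under disjoint unions.
Any modal formula valid on each of 6 disjoint one-world frames is valid on their disjoint union (validity is preserved under disjoint unions). Each one-world frame has |W|=1≤5, but the union has |W|=6.
So no modal formula (or set of formulas) defines exactly the |W|≤5 frames.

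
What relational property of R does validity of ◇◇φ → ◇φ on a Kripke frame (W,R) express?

Equivalently (dual form): □φ → □□φ.
Suppose □φ→□□φ is valid. Take Rxy, Ryz and set V(φ)={w : Rxw}. Then □φ at x, so □□φ at x, so □φ at y, so φ at z, i.e. Rxz.

transitivity: ∀x ∀y ∀z (Rxy ∧ Ryz → Rxz)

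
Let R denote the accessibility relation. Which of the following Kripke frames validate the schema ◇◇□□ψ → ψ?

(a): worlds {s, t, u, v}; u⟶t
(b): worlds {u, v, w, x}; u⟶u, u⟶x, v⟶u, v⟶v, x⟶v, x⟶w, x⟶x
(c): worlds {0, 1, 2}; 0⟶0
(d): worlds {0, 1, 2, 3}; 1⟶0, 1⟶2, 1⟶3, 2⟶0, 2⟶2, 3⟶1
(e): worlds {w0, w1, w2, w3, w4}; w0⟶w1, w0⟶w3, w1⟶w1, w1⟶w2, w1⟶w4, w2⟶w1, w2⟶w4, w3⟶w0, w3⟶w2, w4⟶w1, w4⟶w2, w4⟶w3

This is the axiom for a generalized confluence (Geach) condition; its first-order frame correspondent is ∀x ∀y (xR²y → ∃w (yR²w ∧ x = w)).
(a): holds.
(b): fails — uR²w but no t with wR²t and u=t.
(c): holds.
(d): fails — 1R²0 but no w with 0R²w and 1=w.
(e): fails — w0R²w1 but no w with w1R²w and w0=w.
Valid on: (a), (c).

(a), (c)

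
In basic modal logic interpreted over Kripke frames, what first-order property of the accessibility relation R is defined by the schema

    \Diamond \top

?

seriality: \forall x \exists y Rxy

This schema is equivalent to the D axiom □φ → ◇φ.
It corresponds to seriality: \forall x \exists y Rxy.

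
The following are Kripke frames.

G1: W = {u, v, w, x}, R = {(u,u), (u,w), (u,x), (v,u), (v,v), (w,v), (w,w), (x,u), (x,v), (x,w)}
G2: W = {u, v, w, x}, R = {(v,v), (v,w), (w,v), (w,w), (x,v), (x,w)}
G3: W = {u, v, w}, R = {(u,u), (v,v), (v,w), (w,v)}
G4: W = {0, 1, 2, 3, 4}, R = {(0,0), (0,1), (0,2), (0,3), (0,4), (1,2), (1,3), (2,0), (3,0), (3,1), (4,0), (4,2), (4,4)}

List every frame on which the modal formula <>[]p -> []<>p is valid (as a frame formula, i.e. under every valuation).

This is the axiom for convergence; its first-order frame correspondent is forall x forall y forall z (Rxy & Rxz -> exists w (Ryw & Rzw)).
G1: holds.
G2: holds.
G3: holds.
G4: fails — R02 and R01 but 2 and 1 have no common successor.
Valid on: G1, G2, G3.

G1, G2, G3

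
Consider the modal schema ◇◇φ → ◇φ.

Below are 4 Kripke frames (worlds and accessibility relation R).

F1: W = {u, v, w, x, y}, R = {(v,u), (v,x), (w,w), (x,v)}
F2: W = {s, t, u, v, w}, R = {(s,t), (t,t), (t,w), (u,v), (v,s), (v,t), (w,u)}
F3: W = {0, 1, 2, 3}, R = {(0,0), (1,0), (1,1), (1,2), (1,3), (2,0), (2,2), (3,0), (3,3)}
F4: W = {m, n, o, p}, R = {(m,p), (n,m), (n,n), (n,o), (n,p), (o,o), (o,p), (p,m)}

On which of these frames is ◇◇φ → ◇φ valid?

F3

Frame correspondent (Sahlqvist): ∀x ∀y (xR²y → ∃w (y = w ∧ xRw)) — i.e. a generalized confluence (Geach) condition.
F1: fails — vR²v but no t with v=t and vRt.
F2: fails — sR²w but no w* with w=w* and sRw*.
F3: holds.
F4: fails — mR²m but no w with m=w and mRw.
Valid on: F3.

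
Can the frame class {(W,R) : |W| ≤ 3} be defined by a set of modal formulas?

Any modally definable frame class is closed under disjoint unions.
Any modal formula valid on each of 4 disjoint one-world frames is valid on their disjoint union (validity is preserved under disjoint unions). Each one-world frame has |W|=1≤3, but the union has |W|=4.
So no modal formula (or set of formulas) defines exactly the |W|≤3 frames.

No — not modally definable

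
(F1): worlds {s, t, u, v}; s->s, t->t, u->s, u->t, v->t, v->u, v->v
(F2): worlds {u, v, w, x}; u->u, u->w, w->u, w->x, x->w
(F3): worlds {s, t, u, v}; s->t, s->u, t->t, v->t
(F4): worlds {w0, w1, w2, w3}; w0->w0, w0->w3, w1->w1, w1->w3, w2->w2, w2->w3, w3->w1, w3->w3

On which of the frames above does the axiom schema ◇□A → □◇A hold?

Frame correspondent (Sahlqvist): ∀x ∀y ∀z (Rxy ∧ Rxz → ∃w (Ryw ∧ Rzw)) — i.e. convergence.
(F1): fails — Rut and Rus but t and s have no common successor.
(F2): holds.
(F3): fails — Rsu and Rsu but u and u have no common successor.
(F4): holds.

(F2), (F4)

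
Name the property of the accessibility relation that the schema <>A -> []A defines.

Suppose ◇A→□A is valid. Take Rxy, Rxz and set V(A)={y}. Then ◇A at x, so □A at x, so A at z, i.e. z=y.
Conversely, any frame satisfying forall x forall y forall z (Rxy & Rxz -> y = z) validates the schema.
So the correspondent is partial functionality.

partial functionality: forall x forall y forall z (Rxy & Rxz -> y = z)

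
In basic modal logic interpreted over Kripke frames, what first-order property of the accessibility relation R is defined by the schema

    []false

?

emptiness of R

□⊥ is valid iff no world has any successor (otherwise □⊥ fails at any world with one).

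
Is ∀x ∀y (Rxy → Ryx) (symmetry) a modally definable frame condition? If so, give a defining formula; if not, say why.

The condition is symmetry. A defining modal formula is p → □◇p.
Suppose p→□◇p is valid. Take Rxy and set V(p)={x}. Then p at x, so □◇p at x, so ◇p at y, so some z with Ryz has p; z=x, i.e. Ryx.

Yes, by p → □◇p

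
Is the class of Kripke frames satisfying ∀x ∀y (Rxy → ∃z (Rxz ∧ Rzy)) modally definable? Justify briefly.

Yes — defined by □□q → □q

The condition is density. A defining modal formula is □□q → □q.
Suppose □□q→□q is valid. Take Rxy and set V(q)={w : xR²w}. Then □□q at x, so □q at x, so q at y, i.e. ∃z(Rxz∧Rzy).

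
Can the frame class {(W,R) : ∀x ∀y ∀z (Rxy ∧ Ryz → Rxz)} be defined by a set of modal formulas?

This is a Sahlqvist condition; the 4 axiom □p → □□p defines it.
Suppose □p→□□p is valid. Take Rxy, Ryz and set V(p)={w : Rxw}. Then □p at x, so □□p at x, so □p at y, so p at z, i.e. Rxz.

Yes — defined by □p → □□p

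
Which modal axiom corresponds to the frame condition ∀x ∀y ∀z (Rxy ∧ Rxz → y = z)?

A defining formula is ◇r → □r (the CD axiom).
Suppose ◇r→□r is valid. Take Rxy, Rxz and set V(r)={y}. Then ◇r at x, so □r at x, so r at z, i.e. z=y.

◇r → □r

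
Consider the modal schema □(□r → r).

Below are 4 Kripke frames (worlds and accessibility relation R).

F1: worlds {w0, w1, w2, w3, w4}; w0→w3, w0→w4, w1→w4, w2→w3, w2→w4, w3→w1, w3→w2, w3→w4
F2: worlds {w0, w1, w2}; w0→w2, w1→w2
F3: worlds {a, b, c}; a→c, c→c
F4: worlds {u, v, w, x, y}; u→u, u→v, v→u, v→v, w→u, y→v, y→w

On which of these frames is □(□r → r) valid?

Frame correspondent (Sahlqvist): ∀x ∀y (Rxy → Ryy) — i.e. shift-reflexivity.
F1: fails — Rw0w4 but not Rw4w4.
F2: fails — Rw1w2 but not Rw2w2.
F3: ✓.
F4: fails — Ryw but not Rww.
Valid on: F3.

F3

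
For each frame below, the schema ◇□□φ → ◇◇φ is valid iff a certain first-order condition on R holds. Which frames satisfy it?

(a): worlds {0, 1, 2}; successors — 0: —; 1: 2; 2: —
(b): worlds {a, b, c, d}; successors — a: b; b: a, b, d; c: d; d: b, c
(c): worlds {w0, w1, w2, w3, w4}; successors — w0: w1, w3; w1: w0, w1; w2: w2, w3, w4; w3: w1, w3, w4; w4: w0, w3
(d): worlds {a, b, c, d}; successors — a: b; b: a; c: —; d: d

(b), (c)

Frame correspondent (Sahlqvist): ∀x ∀y (xRy → ∃w (yR²w ∧ xR²w)) — i.e. a generalized confluence (Geach) condition.
(a): fails — 1R2 but no w with 2R²w and 1R²w.
(b): holds.
(c): holds.
(d): fails — aRb but no w with bR²w and aR²w.
Valid on: (b), (c).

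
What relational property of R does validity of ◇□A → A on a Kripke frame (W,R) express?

Equivalently (dual form): A → □◇A.
Suppose A→□◇A is valid. Take Rxy and set V(A)={x}. Then A at x, so □◇A at x, so ◇A at y, so some z with Ryz has A; z=x, i.e. Ryx.

symmetry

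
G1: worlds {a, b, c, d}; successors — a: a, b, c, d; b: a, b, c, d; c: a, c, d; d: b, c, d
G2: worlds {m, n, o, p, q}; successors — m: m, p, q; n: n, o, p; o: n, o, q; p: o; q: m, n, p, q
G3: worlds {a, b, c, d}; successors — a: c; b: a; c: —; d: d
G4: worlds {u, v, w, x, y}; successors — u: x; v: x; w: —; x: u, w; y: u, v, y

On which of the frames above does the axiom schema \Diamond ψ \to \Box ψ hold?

G3

The schema corresponds to partial functionality: \forall x \forall y \forall z (Rxy \wedge Rxz \to y = z).
G1: fails — a sees both a and b.
G2: fails — m sees both m and p.
G3: ✓.
G4: fails — x sees both u and w.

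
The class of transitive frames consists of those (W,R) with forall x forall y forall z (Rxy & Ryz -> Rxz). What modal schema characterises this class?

□ψ → □□ψ

This is transitivity; the standard corresponding axiom is 4: □ψ → □□ψ.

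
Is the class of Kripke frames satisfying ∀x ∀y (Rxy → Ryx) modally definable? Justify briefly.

Yes — defined by p → □◇p

This is a Sahlqvist condition; the B axiom p → □◇p defines it.
Suppose p→□◇p is valid. Take Rxy and set V(p)={x}. Then p at x, so □◇p at x, so ◇p at y, so some z with Ryz has p; z=x, i.e. Ryx.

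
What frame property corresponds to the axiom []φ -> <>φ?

Suppose □φ→◇φ is valid. At any x set V(φ)=W. Then □φ at x, so ◇φ at x, so x has a successor.
The converse is a direct semantic check.
Frame condition: forall x exists y Rxy.

Seriality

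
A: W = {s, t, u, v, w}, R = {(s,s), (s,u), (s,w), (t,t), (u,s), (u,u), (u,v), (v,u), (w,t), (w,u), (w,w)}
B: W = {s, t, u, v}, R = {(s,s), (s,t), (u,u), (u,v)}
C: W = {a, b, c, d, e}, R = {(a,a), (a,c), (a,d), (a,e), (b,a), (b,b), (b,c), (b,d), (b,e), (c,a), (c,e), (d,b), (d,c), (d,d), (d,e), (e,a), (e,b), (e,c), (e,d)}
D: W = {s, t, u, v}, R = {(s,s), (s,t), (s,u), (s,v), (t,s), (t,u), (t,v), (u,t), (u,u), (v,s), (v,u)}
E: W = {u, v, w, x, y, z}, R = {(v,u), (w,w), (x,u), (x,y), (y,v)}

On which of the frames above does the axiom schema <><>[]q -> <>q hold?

C, D

This is the axiom for a generalized confluence (Geach) condition; its first-order frame correspondent is forall x forall y (x R^2 y -> exists w (yRw & xRw)).
A: fails — sR²t but no w* with tRw* and sRw*.
B: fails — sR²t but no w with tRw and sRw.
C: satisfies the condition.
D: satisfies the condition.
E: fails — yR²u but no t with uRt and yRt.
Valid on: C, D.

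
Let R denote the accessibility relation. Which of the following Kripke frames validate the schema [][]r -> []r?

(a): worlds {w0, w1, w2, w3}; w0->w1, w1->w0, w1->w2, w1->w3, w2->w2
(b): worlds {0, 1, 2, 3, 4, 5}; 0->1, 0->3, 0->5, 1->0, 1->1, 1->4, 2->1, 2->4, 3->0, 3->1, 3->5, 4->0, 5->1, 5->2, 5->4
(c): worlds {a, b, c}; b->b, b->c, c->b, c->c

The schema corresponds to density: forall x forall y (Rxy -> exists z (Rxz & Rzy)).
(a): fails — Rw1w0 but no z with Rw1z and Rzw0.
(b): fails — R40 but no z with R4z and Rz0.
(c): ✓.
Valid on: (c).

(c)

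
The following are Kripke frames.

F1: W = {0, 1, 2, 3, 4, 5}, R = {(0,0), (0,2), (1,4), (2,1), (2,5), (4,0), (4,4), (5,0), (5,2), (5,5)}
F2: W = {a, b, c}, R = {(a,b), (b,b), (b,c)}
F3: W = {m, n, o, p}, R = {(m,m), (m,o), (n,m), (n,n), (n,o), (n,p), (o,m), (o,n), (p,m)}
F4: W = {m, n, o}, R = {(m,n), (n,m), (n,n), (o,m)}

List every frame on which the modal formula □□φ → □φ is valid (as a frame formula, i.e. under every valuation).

F2, F3

This is the axiom for density; its first-order frame correspondent is ∀x ∀y (Rxy → ∃z (Rxz ∧ Rzy)).
F1: fails — R21 but no z with R2z and Rz1.
F2: condition met.
F3: condition met.
F4: fails — Rom but no z with Roz and Rzm.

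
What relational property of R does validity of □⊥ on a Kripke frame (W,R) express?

emptiness of R: ∀x ∀y ¬Rxy

□⊥ is valid iff no world has any successor (otherwise □⊥ fails at any world with one).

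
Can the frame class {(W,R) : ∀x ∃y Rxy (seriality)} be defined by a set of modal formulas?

This is a Sahlqvist condition; the D axiom □p → ◇p defines it.
Suppose □p→◇p is valid. At any x set V(p)=W. Then □p at x, so ◇p at x, so x has a successor.

Yes, by □p → ◇p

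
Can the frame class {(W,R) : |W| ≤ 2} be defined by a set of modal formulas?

Any modally definable frame class is closed under disjoint unions.
Any modal formula valid on each of 3 disjoint one-world frames is valid on their disjoint union (validity is preserved under disjoint unions). Each one-world frame has |W|=1≤2, but the union has |W|=3.
So the class is not modally definable.

Not modally definable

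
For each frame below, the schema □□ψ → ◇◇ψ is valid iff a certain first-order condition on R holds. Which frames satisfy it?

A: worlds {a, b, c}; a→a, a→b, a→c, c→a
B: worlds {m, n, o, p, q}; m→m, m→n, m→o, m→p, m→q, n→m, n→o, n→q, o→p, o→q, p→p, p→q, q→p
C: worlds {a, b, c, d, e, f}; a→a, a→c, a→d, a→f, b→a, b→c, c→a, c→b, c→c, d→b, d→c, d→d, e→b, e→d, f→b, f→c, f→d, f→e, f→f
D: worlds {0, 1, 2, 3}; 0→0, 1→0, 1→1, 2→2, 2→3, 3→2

Frame correspondent (Sahlqvist): ∀x ∃w (xR²w ∧ xR²w) — i.e. a generalized confluence (Geach) condition.
A: fails — at b but no w with bR²w and bR²w.
B: condition met.
C: condition met.
D: condition met.
Valid on: B, C, D.

B, C, D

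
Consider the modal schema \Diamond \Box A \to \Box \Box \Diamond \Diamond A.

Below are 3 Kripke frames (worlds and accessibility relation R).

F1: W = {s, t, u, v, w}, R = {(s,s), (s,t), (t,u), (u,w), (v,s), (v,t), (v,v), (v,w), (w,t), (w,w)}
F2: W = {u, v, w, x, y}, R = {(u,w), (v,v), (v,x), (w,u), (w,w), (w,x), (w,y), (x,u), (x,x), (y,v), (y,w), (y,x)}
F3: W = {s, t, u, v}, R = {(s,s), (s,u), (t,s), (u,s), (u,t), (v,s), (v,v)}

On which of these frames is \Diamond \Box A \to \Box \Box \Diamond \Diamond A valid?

The schema corresponds to a generalized confluence (Geach) condition: \forall x \forall y \forall z ((xRy \wedge x R^2 z) \to \exists w (yRw \wedge z R^2 w)).
F1: fails — sRs, sR²t but no w* with sRw* and tR²w*.
F2: fails — wRu, wR²v but no t with uRt and vR²t.
F3: condition met.

F3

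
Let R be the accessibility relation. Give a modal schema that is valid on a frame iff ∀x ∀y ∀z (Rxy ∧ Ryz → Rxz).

A defining formula is □r → □□r (the 4 axiom).

□r → □□r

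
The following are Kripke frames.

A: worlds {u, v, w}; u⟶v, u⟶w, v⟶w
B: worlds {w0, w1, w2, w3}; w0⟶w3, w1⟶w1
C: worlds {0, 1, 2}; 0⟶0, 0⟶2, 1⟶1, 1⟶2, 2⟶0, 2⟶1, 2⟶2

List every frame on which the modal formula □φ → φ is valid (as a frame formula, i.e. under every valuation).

This is the axiom for reflexivity; its first-order frame correspondent is ∀x Rxx.
A: fails — world u does not see itself.
B: fails — world w0 does not see itself.
C: holds.

C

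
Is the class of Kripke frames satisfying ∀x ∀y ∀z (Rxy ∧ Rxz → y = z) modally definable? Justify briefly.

Yes — defined by ◇r → □r

Yes: it is partial functionality, defined by the CD schema ◇r → □r.
Suppose ◇r→□r is valid. Take Rxy, Rxz and set V(r)={y}. Then ◇r at x, so □r at x, so r at z, i.e. z=y.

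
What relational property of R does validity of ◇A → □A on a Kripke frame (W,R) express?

Partial functionality

This is the CD axiom.
It corresponds to partial functionality: ∀x ∀y ∀z (Rxy ∧ Rxz → y = z).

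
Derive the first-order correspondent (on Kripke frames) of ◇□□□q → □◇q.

∀x ∀y ∀z ((xRy ∧ xRz) → ∃w (yR³w ∧ zRw))

This is a Sahlqvist (Geach-type) schema ◇^1□^3q → □^1◇^1q.
Minimal-valuation argument: fix x; take any y with xR^1y and any z with xR^1z. Set V(q) to the set of worlds R-reachable from y in exactly 3 steps. Then □^3q holds at y, so the antecedent holds at x; validity forces ◇^1q at z, giving a w with zR^1w and yR^3w.
First-order correspondent: ∀x ∀y ∀z ((xRy ∧ xRz) → ∃w (yR³w ∧ zRw)).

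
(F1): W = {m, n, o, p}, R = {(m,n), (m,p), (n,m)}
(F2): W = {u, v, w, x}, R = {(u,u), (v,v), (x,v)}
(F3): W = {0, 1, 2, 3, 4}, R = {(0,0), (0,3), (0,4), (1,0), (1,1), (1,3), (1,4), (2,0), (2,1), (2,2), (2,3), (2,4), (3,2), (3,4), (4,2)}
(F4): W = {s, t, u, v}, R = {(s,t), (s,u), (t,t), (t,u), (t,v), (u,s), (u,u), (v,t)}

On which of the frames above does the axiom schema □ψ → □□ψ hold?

(F2)

The schema corresponds to transitivity: ∀x ∀y ∀z (Rxy ∧ Ryz → Rxz).
(F1): fails — Rnm and Rmn but not Rnn.
(F2): satisfies the condition.
(F3): fails — R32 and R23 but not R33.
(F4): fails — Rus and Rst but not Rut.
Valid on: (F2).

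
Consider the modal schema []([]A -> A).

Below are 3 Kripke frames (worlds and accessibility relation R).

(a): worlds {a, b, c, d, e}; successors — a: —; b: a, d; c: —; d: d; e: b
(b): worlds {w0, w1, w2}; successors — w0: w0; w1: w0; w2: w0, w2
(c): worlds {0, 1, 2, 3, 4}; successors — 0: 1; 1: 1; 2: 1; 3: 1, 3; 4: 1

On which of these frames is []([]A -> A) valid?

(b), (c)

Frame correspondent (Sahlqvist): forall x forall y (Rxy -> Ryy) — i.e. shift-reflexivity.
(a): fails — Rba but not Raa.
(b): condition met.
(c): condition met.
Valid on: (b), (c).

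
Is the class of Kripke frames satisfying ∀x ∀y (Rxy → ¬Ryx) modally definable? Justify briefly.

Not definable by any modal formula

Any modally definable frame class is closed under surjective bounded morphisms.
The 3-cycle (worlds w0,w1,w2 with w0→w1→w2→w0) is asymmetric. Mapping every world to a single reflexive point • is a surjective bounded morphism, and the reflexive point is not asymmetric (R•• but asymmetry requires ¬R••).
So the class is not modally definable.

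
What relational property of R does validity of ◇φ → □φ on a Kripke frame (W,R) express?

Suppose ◇φ→□φ is valid. Take Rxy, Rxz and set V(φ)={y}. Then ◇φ at x, so □φ at x, so φ at z, i.e. z=y.

partial functionality: ∀x ∀y ∀z (Rxy ∧ Rxz → y = z)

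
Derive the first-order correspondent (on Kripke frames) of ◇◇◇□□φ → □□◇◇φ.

This is a Sahlqvist (Geach-type) schema ◇^3□^2φ → □^2◇^2φ.
Minimal-valuation argument: fix x; take any y with xR^3y and any z with xR^2z. Set V(φ) to the set of worlds R-reachable from y in exactly 2 steps. Then □^2φ holds at y, so the antecedent holds at x; validity forces ◇^2φ at z, giving a w with zR^2w and yR^2w.
First-order correspondent: ∀x ∀y ∀z ((xR³y ∧ xR²z) → ∃w (yR²w ∧ zR²w)).

∀x ∀y ∀z ((xR³y ∧ xR²z) → ∃w (yR²w ∧ zR²w))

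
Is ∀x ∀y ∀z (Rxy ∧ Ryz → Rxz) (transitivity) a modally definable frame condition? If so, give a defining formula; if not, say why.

This is a Sahlqvist condition; the 4 axiom □p → □□p defines it.
Suppose □p→□□p is valid. Take Rxy, Ryz and set V(p)={w : Rxw}. Then □p at x, so □□p at x, so □p at y, so p at z, i.e. Rxz.

Definable; □p → □□p defines it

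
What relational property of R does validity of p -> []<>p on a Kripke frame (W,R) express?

Symmetry

This schema is the B axiom.
Its frame correspondent is symmetry — forall x forall y (Rxy -> Ryx).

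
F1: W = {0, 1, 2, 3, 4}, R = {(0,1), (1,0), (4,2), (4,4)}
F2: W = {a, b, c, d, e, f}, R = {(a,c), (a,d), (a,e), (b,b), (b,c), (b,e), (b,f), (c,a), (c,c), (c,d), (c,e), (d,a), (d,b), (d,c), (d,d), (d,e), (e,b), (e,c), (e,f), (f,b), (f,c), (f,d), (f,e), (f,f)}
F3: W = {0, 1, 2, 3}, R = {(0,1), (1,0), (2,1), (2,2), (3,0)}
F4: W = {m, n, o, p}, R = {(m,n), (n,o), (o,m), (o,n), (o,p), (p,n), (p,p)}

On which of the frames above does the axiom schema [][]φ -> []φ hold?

F2

The schema corresponds to density: forall x forall y (Rxy -> exists z (Rxz & Rzy)).
F1: fails — R01 but no z with R0z and Rz1.
F2: holds.
F3: fails — R10 but no z with R1z and Rz0.
F4: fails — Rom but no z with Roz and Rzm.
Valid on: F2.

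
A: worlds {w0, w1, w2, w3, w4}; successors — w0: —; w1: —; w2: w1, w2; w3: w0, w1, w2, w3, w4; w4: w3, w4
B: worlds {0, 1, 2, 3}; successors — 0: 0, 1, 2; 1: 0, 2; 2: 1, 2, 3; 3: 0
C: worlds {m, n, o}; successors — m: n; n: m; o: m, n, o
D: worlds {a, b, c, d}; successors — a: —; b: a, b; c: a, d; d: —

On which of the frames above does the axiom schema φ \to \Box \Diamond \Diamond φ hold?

Frame correspondent (Sahlqvist): \forall x \forall z (xRz \to \exists w (x = w \wedge z R^2 w)) — i.e. a generalized confluence (Geach) condition.
A: fails — w2Rw1 but no w with w2=w and w1R²w.
B: ✓.
C: fails — mRn but no w with m=w and nR²w.
D: fails — bRa but no w with b=w and aR²w.

B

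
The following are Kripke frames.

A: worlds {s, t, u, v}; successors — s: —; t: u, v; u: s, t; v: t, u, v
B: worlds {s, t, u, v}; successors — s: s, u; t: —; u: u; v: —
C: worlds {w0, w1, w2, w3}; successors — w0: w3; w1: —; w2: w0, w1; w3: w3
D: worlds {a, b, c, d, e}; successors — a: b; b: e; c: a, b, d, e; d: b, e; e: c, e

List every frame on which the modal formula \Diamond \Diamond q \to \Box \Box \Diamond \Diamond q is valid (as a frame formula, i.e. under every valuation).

This is the axiom for a generalized confluence (Geach) condition; its first-order frame correspondent is \forall x \forall y \forall z ((x R^2 y \wedge x R^2 z) \to \exists w (y = w \wedge z R^2 w)).
A: fails — tR²s, tR²s but no w with s=w and sR²w.
B: fails — sR²s, sR²u but no w with s=w and uR²w.
C: satisfies the condition.
D: fails — cR²b, cR²b but no w with b=w and bR²w.
Valid on: C.

C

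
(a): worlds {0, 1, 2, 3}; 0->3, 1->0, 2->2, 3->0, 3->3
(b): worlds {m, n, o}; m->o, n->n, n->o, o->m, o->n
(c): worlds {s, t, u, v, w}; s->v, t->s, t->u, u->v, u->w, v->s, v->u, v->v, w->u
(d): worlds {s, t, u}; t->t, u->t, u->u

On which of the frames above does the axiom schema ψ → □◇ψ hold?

Frame correspondent (Sahlqvist): ∀x ∀y (Rxy → Ryx) — i.e. symmetry.
(a): fails — R10 but not R01.
(b): satisfies the condition.
(c): fails — Rts but not Rst.
(d): fails — Rut but not Rtu.

(b)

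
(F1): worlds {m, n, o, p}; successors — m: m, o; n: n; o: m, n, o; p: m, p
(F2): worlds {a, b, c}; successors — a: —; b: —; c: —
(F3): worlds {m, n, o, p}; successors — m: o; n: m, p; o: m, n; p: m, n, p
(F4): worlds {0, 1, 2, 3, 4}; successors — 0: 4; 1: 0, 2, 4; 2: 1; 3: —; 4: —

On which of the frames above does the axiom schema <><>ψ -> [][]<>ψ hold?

(F2)

Frame correspondent (Sahlqvist): forall x forall y forall z ((x R^2 y & x R^2 z) -> exists w (y = w & zRw)) — i.e. a generalized confluence (Geach) condition.
(F1): fails — mR²m, mR²n but no w with m=w and nRw.
(F2): satisfies the condition.
(F3): fails — mR²m, mR²m but no w with m=w and mRw.
(F4): fails — 1R²1, 1R²1 but no w with 1=w and 1Rw.
Valid on: (F2).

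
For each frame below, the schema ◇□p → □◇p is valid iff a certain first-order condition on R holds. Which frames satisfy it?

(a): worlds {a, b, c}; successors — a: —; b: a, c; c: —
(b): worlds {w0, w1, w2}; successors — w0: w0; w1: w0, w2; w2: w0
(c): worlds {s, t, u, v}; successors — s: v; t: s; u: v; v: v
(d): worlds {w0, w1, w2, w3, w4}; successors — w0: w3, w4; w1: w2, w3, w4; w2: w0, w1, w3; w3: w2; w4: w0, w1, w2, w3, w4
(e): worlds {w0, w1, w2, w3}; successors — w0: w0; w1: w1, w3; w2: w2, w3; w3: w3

(b), (c), (e)

The schema corresponds to convergence: ∀x ∀y ∀z (Rxy ∧ Rxz → ∃w (Ryw ∧ Rzw)).
(a): fails — Rba and Rba but a and a have no common successor.
(b): satisfies the condition.
(c): satisfies the condition.
(d): fails — Rw1w2 and Rw1w3 but w2 and w3 have no common successor.
(e): satisfies the condition.
Valid on: (b), (c), (e).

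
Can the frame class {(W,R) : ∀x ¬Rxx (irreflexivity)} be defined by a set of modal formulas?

Not modally definable

Any modally definable frame class is closed under surjective bounded morphisms.
The 3-cycle (worlds a,b,c with a→b→c→a) is irreflexive, and the map sending every world to a single reflexive point • is a surjective bounded morphism (forth: every edge maps to (•,•); back: every world has a successor). So any modal formula valid on the 3-cycle is also valid on the reflexive point, which is not irreflexive.
Hence irreflexivity is not modally definable.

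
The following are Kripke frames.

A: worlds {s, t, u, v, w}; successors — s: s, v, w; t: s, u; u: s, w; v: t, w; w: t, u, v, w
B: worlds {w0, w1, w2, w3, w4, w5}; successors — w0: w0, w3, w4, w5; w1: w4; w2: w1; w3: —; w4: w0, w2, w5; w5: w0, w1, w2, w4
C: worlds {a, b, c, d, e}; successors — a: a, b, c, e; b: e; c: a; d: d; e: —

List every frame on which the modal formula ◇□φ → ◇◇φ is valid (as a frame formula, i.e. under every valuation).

A

This is the axiom for a generalized confluence (Geach) condition; its first-order frame correspondent is ∀x ∀y (xRy → ∃w (yRw ∧ xR²w)).
A: ✓.
B: fails — w0Rw3 but no w with w3Rw and w0R²w.
C: fails — aRe but no w with eRw and aR²w.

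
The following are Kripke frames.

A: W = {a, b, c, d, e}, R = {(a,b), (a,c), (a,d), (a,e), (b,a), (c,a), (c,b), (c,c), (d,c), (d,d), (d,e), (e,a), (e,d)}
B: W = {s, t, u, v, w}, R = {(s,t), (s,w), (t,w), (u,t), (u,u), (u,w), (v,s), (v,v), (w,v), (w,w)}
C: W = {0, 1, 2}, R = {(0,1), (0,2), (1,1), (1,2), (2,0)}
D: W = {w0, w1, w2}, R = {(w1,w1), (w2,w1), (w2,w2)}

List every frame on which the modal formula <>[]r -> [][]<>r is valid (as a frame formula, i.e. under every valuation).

The schema corresponds to a generalized confluence (Geach) condition: forall x forall y forall z ((xRy & x R^2 z) -> exists w (yRw & zRw)).
A: fails — aRb, aR²a but no w with bRw and aRw.
B: fails — sRt, sR²v but no w* with tRw* and vRw*.
C: fails — 0R1, 0R²2 but no w with 1Rw and 2Rw.
D: ✓.

D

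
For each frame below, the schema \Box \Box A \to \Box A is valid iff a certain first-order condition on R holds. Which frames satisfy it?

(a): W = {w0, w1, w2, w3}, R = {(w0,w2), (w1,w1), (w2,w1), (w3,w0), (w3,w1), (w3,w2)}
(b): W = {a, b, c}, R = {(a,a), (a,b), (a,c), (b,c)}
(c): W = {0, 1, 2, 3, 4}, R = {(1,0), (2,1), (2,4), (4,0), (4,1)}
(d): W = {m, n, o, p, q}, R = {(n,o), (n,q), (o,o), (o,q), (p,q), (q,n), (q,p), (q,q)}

The schema corresponds to density: \forall x \forall y (Rxy \to \exists z (Rxz \wedge Rzy)).
(a): fails — Rw3w0 but no z with Rw3z and Rzw0.
(b): fails — Rbc but no z with Rbz and Rzc.
(c): fails — R10 but no z with R1z and Rz0.
(d): holds.

(d)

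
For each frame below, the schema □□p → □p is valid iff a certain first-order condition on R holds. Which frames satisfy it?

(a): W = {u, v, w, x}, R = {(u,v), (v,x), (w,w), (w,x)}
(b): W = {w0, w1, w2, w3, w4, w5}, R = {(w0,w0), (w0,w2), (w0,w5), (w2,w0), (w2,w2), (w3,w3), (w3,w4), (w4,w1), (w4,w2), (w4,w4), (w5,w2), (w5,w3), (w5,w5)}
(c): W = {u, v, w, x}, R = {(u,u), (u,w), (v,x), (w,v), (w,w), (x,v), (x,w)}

The schema corresponds to density: ∀x ∀y (Rxy → ∃z (Rxz ∧ Rzy)).
(a): fails — Ruv but no z with Ruz and Rzv.
(b): condition met.
(c): fails — Rvx but no z with Rvz and Rzx.
Valid on: (b).

(b)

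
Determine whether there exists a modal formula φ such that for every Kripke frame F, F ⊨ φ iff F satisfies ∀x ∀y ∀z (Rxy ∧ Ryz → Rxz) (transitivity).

Yes, by □p → □□p

This is a Sahlqvist condition; the 4 axiom □p → □□p defines it.
Suppose □p→□□p is valid. Take Rxy, Ryz and set V(p)={w : Rxw}. Then □p at x, so □□p at x, so □p at y, so p at z, i.e. Rxz.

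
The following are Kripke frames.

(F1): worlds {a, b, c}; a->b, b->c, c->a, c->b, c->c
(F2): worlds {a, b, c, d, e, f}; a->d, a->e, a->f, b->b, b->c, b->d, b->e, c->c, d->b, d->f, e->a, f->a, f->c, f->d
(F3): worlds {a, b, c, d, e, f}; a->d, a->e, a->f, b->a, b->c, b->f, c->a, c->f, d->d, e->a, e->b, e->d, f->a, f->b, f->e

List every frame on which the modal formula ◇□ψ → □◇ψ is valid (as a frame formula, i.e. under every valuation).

none

Frame correspondent (Sahlqvist): ∀x ∀y ∀z (Rxy ∧ Rxz → ∃w (Ryw ∧ Rzw)) — i.e. convergence.
(F1): fails — Rcb and Rca but b and a have no common successor.
(F2): fails — Rae and Rad but e and d have no common successor.
(F3): fails — Rad and Raf but d and f have no common successor.
Valid on no frame.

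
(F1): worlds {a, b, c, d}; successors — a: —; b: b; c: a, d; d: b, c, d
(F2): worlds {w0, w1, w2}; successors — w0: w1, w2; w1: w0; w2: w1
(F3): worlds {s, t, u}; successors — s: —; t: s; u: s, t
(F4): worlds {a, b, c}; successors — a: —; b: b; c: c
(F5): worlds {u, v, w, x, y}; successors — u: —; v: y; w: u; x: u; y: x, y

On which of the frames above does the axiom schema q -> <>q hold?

none

Frame correspondent (Sahlqvist): forall x Rxx — i.e. reflexivity.
(F1): fails — world a does not see itself.
(F2): fails — world w0 does not see itself.
(F3): fails — world s does not see itself.
(F4): fails — world a does not see itself.
(F5): fails — world u does not see itself.
Valid on no frame.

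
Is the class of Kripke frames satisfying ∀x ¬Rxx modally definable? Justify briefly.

If a class were modally definable it would be closed under surjective bounded morphisms (Goldblatt–Thomason).
The 5-cycle (worlds a,b,c,d,e with a→b→c→d→e→a) is irreflexive, and the map sending every world to a single reflexive point • is a surjective bounded morphism (forth: every edge maps to (•,•); back: every world has a successor). So any modal formula valid on the 5-cycle is also valid on the reflexive point, which is not irreflexive.
So no modal formula (or set of formulas) defines exactly the irreflexive frames.

No — not modally definable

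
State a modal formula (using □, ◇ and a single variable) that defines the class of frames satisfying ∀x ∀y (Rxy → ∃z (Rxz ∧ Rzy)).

The condition is density. The C4 schema □□s → □s defines it.
Suppose □□s→□s is valid. Take Rxy and set V(s)={w : xR²w}. Then □□s at x, so □s at x, so s at y, i.e. ∃z(Rxz∧Rzy).

□□s → □s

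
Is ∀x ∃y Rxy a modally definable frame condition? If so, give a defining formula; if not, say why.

The condition is seriality. A defining modal formula is □p → ◇p.

Definable; □p → ◇p defines it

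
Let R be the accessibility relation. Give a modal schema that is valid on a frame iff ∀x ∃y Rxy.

This is seriality; the standard corresponding axiom is D: □q → ◇q.
Suppose □q→◇q is valid. At any x set V(q)=W. Then □q at x, so ◇q at x, so x has a successor.

□q → ◇q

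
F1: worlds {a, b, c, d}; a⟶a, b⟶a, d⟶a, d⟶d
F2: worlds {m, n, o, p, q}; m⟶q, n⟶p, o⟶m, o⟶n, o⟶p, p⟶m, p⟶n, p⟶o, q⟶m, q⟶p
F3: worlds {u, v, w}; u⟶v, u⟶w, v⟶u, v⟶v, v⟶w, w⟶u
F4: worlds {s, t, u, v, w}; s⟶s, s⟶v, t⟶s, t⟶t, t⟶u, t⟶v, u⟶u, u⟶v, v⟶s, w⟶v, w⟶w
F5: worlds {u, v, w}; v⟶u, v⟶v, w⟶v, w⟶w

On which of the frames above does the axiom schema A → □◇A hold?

This is the axiom for symmetry; its first-order frame correspondent is ∀x ∀y (Rxy → Ryx).
F1: fails — Rba but not Rab.
F2: fails — Rom but not Rmo.
F3: fails — Rvw but not Rwv.
F4: fails — Ruv but not Rvu.
F5: fails — Rvu but not Ruv.
Valid on no frame.

none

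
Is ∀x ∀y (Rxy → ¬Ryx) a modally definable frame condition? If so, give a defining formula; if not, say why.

Any modally definable frame class is closed under surjective bounded morphisms.
The 5-cycle (worlds s,t,u,v,w with s→t→u→v→w→s) is asymmetric. Mapping every world to a single reflexive point • is a surjective bounded morphism, and the reflexive point is not asymmetric (R•• but asymmetry requires ¬R••).
So no modal formula (or set of formulas) defines exactly the asymmetric frames.

Not modally definable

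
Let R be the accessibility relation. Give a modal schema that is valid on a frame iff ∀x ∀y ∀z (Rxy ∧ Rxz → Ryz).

◇ψ → □◇ψ

A defining formula is ◇ψ → □◇ψ (the 5 axiom).
Suppose ◇ψ→□◇ψ is valid. Take Rxy, Rxz and set V(ψ)={y}. Then ◇ψ at x, so □◇ψ at x, so ◇ψ at z, so some w with Rzw has ψ; w=y, i.e. Rzy. By symmetry of the argument, Ryz.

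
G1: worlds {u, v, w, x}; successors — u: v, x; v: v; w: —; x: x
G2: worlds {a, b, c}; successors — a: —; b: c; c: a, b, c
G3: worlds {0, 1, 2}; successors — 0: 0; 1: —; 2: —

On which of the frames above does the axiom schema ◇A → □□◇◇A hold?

G3

Frame correspondent (Sahlqvist): ∀x ∀y ∀z ((xRy ∧ xR²z) → ∃w (y = w ∧ zR²w)) — i.e. a generalized confluence (Geach) condition.
G1: fails — uRv, uR²x but no t with v=t and xR²t.
G2: fails — bRc, bR²a but no w with c=w and aR²w.
G3: condition met.
Valid on: G3.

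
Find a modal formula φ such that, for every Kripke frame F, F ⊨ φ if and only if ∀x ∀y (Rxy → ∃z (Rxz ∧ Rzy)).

The condition is density. The C4 schema □□r → □r defines it.

□□r → □r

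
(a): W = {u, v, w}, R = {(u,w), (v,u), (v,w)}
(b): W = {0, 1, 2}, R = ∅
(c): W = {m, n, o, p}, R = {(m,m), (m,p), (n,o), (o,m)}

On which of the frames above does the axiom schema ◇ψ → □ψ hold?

(b)

The schema corresponds to partial functionality: ∀x ∀y ∀z (Rxy ∧ Rxz → y = z).
(a): fails — v sees both u and w.
(b): ✓.
(c): fails — m sees both m and p.
Valid on: (b).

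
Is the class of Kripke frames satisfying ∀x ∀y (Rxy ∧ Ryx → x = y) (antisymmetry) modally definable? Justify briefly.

Any modally definable frame class is closed under surjective bounded morphisms.
The 6-cycle (worlds s,t,u,v,w,x with s→t→u→v→w→x→s) is antisymmetric. Sending even-indexed worlds to a and odd-indexed worlds to b is a surjective bounded morphism onto the two-world frame with a↔b, which is not antisymmetric.
So the class is not modally definable.

No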